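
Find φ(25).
20

Prime factorization: 25 = 5^2
Using the formula φ(n) = n × Π(1 - 1/p) for each prime factor p:
φ(25) = 25 × (1 - 1/5)
φ(25) = 20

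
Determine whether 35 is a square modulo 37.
By Euler's criterion: 35^{18} ≡ 36 (mod 37). Since this equals -1 (≡ 36), 35 is not a QR.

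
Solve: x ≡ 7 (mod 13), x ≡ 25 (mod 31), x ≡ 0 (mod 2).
M = 13 × 31 × 2 = 806. M₁ = 62, y₁ ≡ 4 (mod 13). M₂ = 26, y₂ ≡ 6 (mod 31). M₃ = 403, y₃ ≡ 1 (mod 2). x = 7×62×4 + 25×26×6 + 0×403×1 ≡ 800 (mod 806)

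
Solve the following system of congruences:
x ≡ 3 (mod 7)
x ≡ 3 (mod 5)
3

Using the Chinese Remainder Theorem:
M = product of moduli = 35
For equation 1: M_1 = 5, 5 ≡ 5 (mod 7), inverse of 5 mod 7 is 3 (check: 5 × 3 = 15 ≡ 1 (mod 7))
For equation 2: M_2 = 7, 7 ≡ 2 (mod 5), inverse of 7 mod 5 is 3 (check: 2 × 3 = 6 ≡ 1 (mod 5))
Combine: x ≡ Σ r_i×M_i×(M_i⁻¹ mod m_i) = 3×5×3 + 3×7×3 = 45 + 63 = 108
108 mod 35 = 3
x ≡ 3 (mod 35)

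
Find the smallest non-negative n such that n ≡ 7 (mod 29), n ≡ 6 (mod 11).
94

Using the Chinese Remainder Theorem:
M = product of moduli = 319
For equation 1: M_1 = 11, 11 ≡ 11 (mod 29), inverse of 11 mod 29 is 8 (check: 11 × 8 = 88 ≡ 1 (mod 29))
For equation 2: M_2 = 29, 29 ≡ 7 (mod 11), inverse of 29 mod 11 is 8 (check: 7 × 8 = 56 ≡ 1 (mod 11))
Combine: n ≡ Σ r_i×M_i×(M_i⁻¹ mod m_i) = 7×11×8 + 6×29×8 = 616 + 1392 = 2008
2008 mod 319 = 94
n ≡ 94 (mod 319)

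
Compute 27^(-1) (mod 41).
27^(-1) ≡ 38 (mod 41). Verification: 27 × 38 = 1026 ≡ 1 (mod 41)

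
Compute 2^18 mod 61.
Using repeated squaring. 18 = 16 + 2 (binary 10010). Repeated squaring mod 61: 2^1 ≡ 2; 2^2 ≡ 2² = 4 ≡ 4; 2^4 ≡ 4² = 16 ≡ 16; 2^8 ≡ 16² = 256 ≡ 12; 2^16 ≡ 12² = 144 ≡ 22. Multiply: 2^18 = 2^16 × 2^2 ≡ 22 × 4 (mod 61): 22 × 4 = 88 ≡ 27. So 2^18 ≡ 27 (mod 61).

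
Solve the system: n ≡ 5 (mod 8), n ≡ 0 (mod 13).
M = 8 × 13 = 104. M₁ = 13, y₁ ≡ 5 (mod 8). M₂ = 8, y₂ ≡ 5 (mod 13). n = 5×13×5 + 0×8×5 ≡ 13 (mod 104)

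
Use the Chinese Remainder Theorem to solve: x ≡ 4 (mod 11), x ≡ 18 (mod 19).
37

Using the Chinese Remainder Theorem:
M = product of moduli = 209
For equation 1: M_1 = 19, 19 ≡ 8 (mod 11), inverse of 19 mod 11 is 7 (check: 8 × 7 = 56 ≡ 1 (mod 11))
For equation 2: M_2 = 11, 11 ≡ 11 (mod 19), inverse of 11 mod 19 is 7 (check: 11 × 7 = 77 ≡ 1 (mod 19))
Combine: x ≡ Σ r_i×M_i×(M_i⁻¹ mod m_i) = 4×19×7 + 18×11×7 = 532 + 1386 = 1918
1918 mod 209 = 37
x ≡ 37 (mod 209)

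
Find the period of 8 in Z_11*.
Powers of 8 mod 11: 8^1≡8, 8^2≡9, 8^3≡6, 8^4≡4, 8^5≡10, 8^6≡3, 8^7≡2, 8^8≡5, 8^9≡7, 8^10≡1. Order = 10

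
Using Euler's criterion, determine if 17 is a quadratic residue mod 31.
By Euler's criterion: 17^{15} ≡ 30 (mod 31). Since this equals -1 (≡ 30), 17 is not a QR.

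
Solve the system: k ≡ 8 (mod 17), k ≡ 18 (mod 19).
M = 17 × 19 = 323. M₁ = 19, y₁ ≡ 9 (mod 17). M₂ = 17, y₂ ≡ 9 (mod 19). k = 8×19×9 + 18×17×9 ≡ 246 (mod 323)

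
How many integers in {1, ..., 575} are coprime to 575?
440

Prime factorization: 575 = 5^2 × 23
Using the formula φ(n) = n × Π(1 - 1/p) for each prime factor p:
φ(575) = 575 × (1 - 1/5) × (1 - 1/23)
φ(575) = 440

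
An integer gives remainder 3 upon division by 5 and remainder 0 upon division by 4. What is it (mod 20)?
M = 5 × 4 = 20. M₁ = 4, y₁ ≡ 4 (mod 5). M₂ = 5, y₂ ≡ 1 (mod 4). k = 3×4×4 + 0×5×1 ≡ 8 (mod 20). The smallest positive such number is 8.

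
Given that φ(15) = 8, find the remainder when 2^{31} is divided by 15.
By Euler: 2^{8} ≡ 1 (mod 15) since gcd(2, 15) = 1. 31 = 3×8 + 7. So 2^{31} ≡ 2^{7} ≡ 8 (mod 15)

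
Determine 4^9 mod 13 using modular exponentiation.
9 = 8 + 1 (binary 1001). Repeated squaring mod 13: 4^1 ≡ 4; 4^2 ≡ 4² = 16 ≡ 3; 4^4 ≡ 3² = 9 ≡ 9; 4^8 ≡ 9² = 81 ≡ 3. Multiply: 4^9 = 4^8 × 4^1 ≡ 3 × 4 (mod 13): 3 × 4 = 12 ≡ 12. So 4^9 ≡ 12 (mod 13).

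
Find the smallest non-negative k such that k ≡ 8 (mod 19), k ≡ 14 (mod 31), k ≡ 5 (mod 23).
5594

Using the Chinese Remainder Theorem:
M = product of moduli = 13547
For equation 1: M_1 = 713, 713 ≡ 10 (mod 19), inverse of 713 mod 19 is 2 (check: 10 × 2 = 20 ≡ 1 (mod 19))
For equation 2: M_2 = 437, 437 ≡ 3 (mod 31), inverse of 437 mod 31 is 21 (check: 3 × 21 = 63 ≡ 1 (mod 31))
For equation 3: M_3 = 589, 589 ≡ 14 (mod 23), inverse of 589 mod 23 is 5 (check: 14 × 5 = 70 ≡ 1 (mod 23))
Combine: k ≡ Σ r_i×M_i×(M_i⁻¹ mod m_i) = 8×713×2 + 14×437×21 + 5×589×5 = 11408 + 128478 + 14725 = 154611
154611 mod 13547 = 5594
k ≡ 5594 (mod 13547)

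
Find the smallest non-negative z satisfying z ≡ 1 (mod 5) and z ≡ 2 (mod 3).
M = 5 × 3 = 15. M₁ = 3, y₁ ≡ 2 (mod 5). M₂ = 5, y₂ ≡ 2 (mod 3). z = 1×3×2 + 2×5×2 ≡ 11 (mod 15)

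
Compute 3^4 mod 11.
4 = 4 (binary 100). Repeated squaring mod 11: 3^1 ≡ 3; 3^2 ≡ 3² = 9 ≡ 9; 3^4 ≡ 9² = 81 ≡ 4. So 3^4 ≡ 4 (mod 11).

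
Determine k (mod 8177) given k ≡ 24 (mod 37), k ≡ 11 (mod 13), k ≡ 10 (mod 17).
1948

Using the Chinese Remainder Theorem:
M = product of moduli = 8177
For equation 1: M_1 = 221, 221 ≡ 36 (mod 37), inverse of 221 mod 37 is 36 (check: 36 × 36 = 1296 ≡ 1 (mod 37))
For equation 2: M_2 = 629, 629 ≡ 5 (mod 13), inverse of 629 mod 13 is 8 (check: 5 × 8 = 40 ≡ 1 (mod 13))
For equation 3: M_3 = 481, 481 ≡ 5 (mod 17), inverse of 481 mod 17 is 7 (check: 5 × 7 = 35 ≡ 1 (mod 17))
Combine: k ≡ Σ r_i×M_i×(M_i⁻¹ mod m_i) = 24×221×36 + 11×629×8 + 10×481×7 = 190944 + 55352 + 33670 = 279966
279966 mod 8177 = 1948
k ≡ 1948 (mod 8177)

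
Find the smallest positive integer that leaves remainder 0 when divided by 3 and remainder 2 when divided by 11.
M = 3 × 11 = 33. M₁ = 11, y₁ ≡ 2 (mod 3). M₂ = 3, y₂ ≡ 4 (mod 11). r = 0×11×2 + 2×3×4 ≡ 24 (mod 33). The smallest positive such number is 24.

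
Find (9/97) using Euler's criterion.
(9/97) = 9^{48} mod 97 = 1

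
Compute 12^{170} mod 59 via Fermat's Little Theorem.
35

By Fermat's Little Theorem, a^(p-1) ≡ 1 (mod p) for prime p and gcd(a, p) = 1
Here p = 59, so 12^58 ≡ 1 (mod 59)
We can reduce the exponent: 170 mod 58 = 54
So 12^170 ≡ 12^54 (mod 59)
Computing: 12^54 mod 59 = 35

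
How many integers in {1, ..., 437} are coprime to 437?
396

Prime factorization: 437 = 19 × 23
Using the formula φ(n) = n × Π(1 - 1/p) for each prime factor p:
φ(437) = 437 × (1 - 1/19) × (1 - 1/23)
φ(437) = 396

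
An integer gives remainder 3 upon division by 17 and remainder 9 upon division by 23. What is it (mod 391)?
M = 17 × 23 = 391. M₁ = 23, y₁ ≡ 3 (mod 17). M₂ = 17, y₂ ≡ 19 (mod 23). r = 3×23×3 + 9×17×19 ≡ 377 (mod 391). The smallest positive such number is 377.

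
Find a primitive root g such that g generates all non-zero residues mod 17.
p - 1 = 16 has prime divisors 2. h is a primitive root mod 17 iff h^(16/q) ≢ 1 (mod 17) for each such q.
h = 2: 2^8 ≡ 1 (mod 17); 2^8 ≡ 1, so not a primitive root.
h = 3: 3^8 ≡ 16 (mod 17); none is 1, so 3 has order 16 and is a primitive root.
The smallest primitive root mod 17 is g = 3.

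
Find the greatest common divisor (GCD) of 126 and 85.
1

Using the Euclidean algorithm:
126 = 1 × 85 + 41
85 = 2 × 41 + 3
41 = 13 × 3 + 2
3 = 1 × 2 + 1
2 = 2 × 1 + 0

GCD(126, 85) = 1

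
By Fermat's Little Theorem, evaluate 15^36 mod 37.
By Fermat's Little Theorem, 15^{36} ≡ 1 (mod 37) since 37 is prime and gcd(15, 37) = 1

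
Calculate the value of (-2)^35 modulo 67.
Using repeated squaring. (-2) ≡ 65 (mod 67). 35 = 32 + 2 + 1 (binary 100011). Repeated squaring mod 67: 65^1 ≡ 65; 65^2 ≡ 65² = 4225 ≡ 4; 65^4 ≡ 4² = 16 ≡ 16; 65^8 ≡ 16² = 256 ≡ 55; 65^16 ≡ 55² = 3025 ≡ 10; 65^32 ≡ 10² = 100 ≡ 33. Multiply: (-2)^35 ≡ 65^32 × 65^2 × 65^1 ≡ 33 × 4 × 65 (mod 67): 33 × 4 = 132 ≡ 65; 65 × 65 = 4225 ≡ 4. So (-2)^35 ≡ 4 (mod 67).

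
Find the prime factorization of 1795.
5 × 359

Divide by primes starting from smallest:
1795 ÷ 5 = 359
359 ÷ 359 = 1

1795 = 5 × 359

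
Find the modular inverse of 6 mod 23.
6^(-1) ≡ 4 (mod 23). Verification: 6 × 4 = 24 ≡ 1 (mod 23)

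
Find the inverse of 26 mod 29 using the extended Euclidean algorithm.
Extended GCD: 26(-10) + 29(9) = 1. So 26^(-1) ≡ 19 ≡ 19 (mod 29). Verify: 26 × 19 = 494 ≡ 1 (mod 29)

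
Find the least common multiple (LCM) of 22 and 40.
440

First find GCD(22, 40) using the Euclidean algorithm:
22 = 0 × 40 + 22
40 = 1 × 22 + 18
22 = 1 × 18 + 4
18 = 4 × 4 + 2
4 = 2 × 2 + 0
GCD(22, 40) = 2

LCM formula: LCM(a, b) = (a × b) / GCD(a, b)
LCM(22, 40) = (22 × 40) / 2
LCM(22, 40) = 880 / 2
LCM(22, 40) = 440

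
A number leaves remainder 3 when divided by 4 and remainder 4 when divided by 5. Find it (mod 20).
M = 4 × 5 = 20. M₁ = 5, y₁ ≡ 1 (mod 4). M₂ = 4, y₂ ≡ 4 (mod 5). y = 3×5×1 + 4×4×4 ≡ 19 (mod 20)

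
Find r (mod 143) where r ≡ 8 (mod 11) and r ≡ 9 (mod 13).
M = 11 × 13 = 143. M₁ = 13, y₁ ≡ 6 (mod 11). M₂ = 11, y₂ ≡ 6 (mod 13). r = 8×13×6 + 9×11×6 ≡ 74 (mod 143)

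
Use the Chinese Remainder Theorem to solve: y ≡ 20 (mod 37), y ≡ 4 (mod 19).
612

Using the Chinese Remainder Theorem:
M = product of moduli = 703
For equation 1: M_1 = 19, 19 ≡ 19 (mod 37), inverse of 19 mod 37 is 2 (check: 19 × 2 = 38 ≡ 1 (mod 37))
For equation 2: M_2 = 37, 37 ≡ 18 (mod 19), inverse of 37 mod 19 is 18 (check: 18 × 18 = 324 ≡ 1 (mod 19))
Combine: y ≡ Σ r_i×M_i×(M_i⁻¹ mod m_i) = 20×19×2 + 4×37×18 = 760 + 2664 = 3424
3424 mod 703 = 612
y ≡ 612 (mod 703)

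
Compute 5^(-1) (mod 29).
5^(-1) ≡ 6 (mod 29). Verification: 5 × 6 = 30 ≡ 1 (mod 29)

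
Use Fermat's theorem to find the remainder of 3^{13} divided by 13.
3

By Fermat's Little Theorem, a^(p-1) ≡ 1 (mod p) for prime p and gcd(a, p) = 1
Here p = 13, so 3^12 ≡ 1 (mod 13)
We can reduce the exponent: 13 mod 12 = 1
So 3^13 ≡ 3^1 (mod 13)
Computing: 3^1 mod 13 = 3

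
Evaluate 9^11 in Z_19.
Using repeated squaring. 11 = 8 + 2 + 1 (binary 1011). Repeated squaring mod 19: 9^1 ≡ 9; 9^2 ≡ 9² = 81 ≡ 5; 9^4 ≡ 5² = 25 ≡ 6; 9^8 ≡ 6² = 36 ≡ 17. Multiply: 9^11 = 9^8 × 9^2 × 9^1 ≡ 17 × 5 × 9 (mod 19): 17 × 5 = 85 ≡ 9; 9 × 9 = 81 ≡ 5. So 9^11 ≡ 5 (mod 19).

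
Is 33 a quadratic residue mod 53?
By Euler's criterion: 33^{26} ≡ 52 (mod 53). Since this equals -1 (≡ 52), 33 is not a QR.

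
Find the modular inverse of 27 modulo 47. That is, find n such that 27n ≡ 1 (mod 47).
7

Using Extended Euclidean Algorithm:
gcd(27, 47) = 1
Bezout coefficients: 27 × 7 + 47 × -4 = 1
So 27 × 7 ≡ 1 (mod 47)
The inverse is 7 mod 47 = 7
Verification: 27 × 7 = 189 = 4 × 47 + 1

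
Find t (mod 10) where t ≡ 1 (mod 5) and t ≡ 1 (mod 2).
M = 5 × 2 = 10. M₁ = 2, y₁ ≡ 3 (mod 5). M₂ = 5, y₂ ≡ 1 (mod 2). t = 1×2×3 + 1×5×1 ≡ 1 (mod 10)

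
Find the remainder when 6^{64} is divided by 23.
By Fermat: 6^{22} ≡ 1 (mod 23). 64 = 2×22 + 20. So 6^{64} ≡ 6^{20} ≡ 16 (mod 23)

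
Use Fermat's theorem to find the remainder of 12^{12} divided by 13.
1

By Fermat's Little Theorem, a^(p-1) ≡ 1 (mod p) for prime p and gcd(a, p) = 1
Here p = 13, so 12^12 ≡ 1 (mod 13)
We can reduce the exponent: 12 mod 12 = 0
So 12^12 ≡ 12^0 (mod 13)
Computing: 12^0 mod 13 = 1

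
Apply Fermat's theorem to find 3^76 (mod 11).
By Fermat: 3^{10} ≡ 1 (mod 11). 76 = 7×10 + 6. So 3^{76} ≡ 3^{6} ≡ 3 (mod 11)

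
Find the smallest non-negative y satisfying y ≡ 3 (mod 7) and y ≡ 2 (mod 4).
M = 7 × 4 = 28. M₁ = 4, y₁ ≡ 2 (mod 7). M₂ = 7, y₂ ≡ 3 (mod 4). y = 3×4×2 + 2×7×3 ≡ 10 (mod 28)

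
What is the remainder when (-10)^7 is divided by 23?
(-10) ≡ 13 (mod 23). 7 = 4 + 2 + 1 (binary 111). Repeated squaring mod 23: 13^1 ≡ 13; 13^2 ≡ 13² = 169 ≡ 8; 13^4 ≡ 8² = 64 ≡ 18. Multiply: (-10)^7 ≡ 13^4 × 13^2 × 13^1 ≡ 18 × 8 × 13 (mod 23): 18 × 8 = 144 ≡ 6; 6 × 13 = 78 ≡ 9. So (-10)^7 ≡ 9 (mod 23).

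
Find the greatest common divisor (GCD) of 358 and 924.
2

Using the Euclidean algorithm:
358 = 0 × 924 + 358
924 = 2 × 358 + 208
358 = 1 × 208 + 150
208 = 1 × 150 + 58
150 = 2 × 58 + 34
58 = 1 × 34 + 24
34 = 1 × 24 + 10
24 = 2 × 10 + 4
10 = 2 × 4 + 2
4 = 2 × 2 + 0

GCD(358, 924) = 2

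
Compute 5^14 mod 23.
Using repeated squaring. 14 = 8 + 4 + 2 (binary 1110). Repeated squaring mod 23: 5^1 ≡ 5; 5^2 ≡ 5² = 25 ≡ 2; 5^4 ≡ 2² = 4 ≡ 4; 5^8 ≡ 4² = 16 ≡ 16. Multiply: 5^14 = 5^8 × 5^4 × 5^2 ≡ 16 × 4 × 2 (mod 23): 16 × 4 = 64 ≡ 18; 18 × 2 = 36 ≡ 13. So 5^14 ≡ 13 (mod 23).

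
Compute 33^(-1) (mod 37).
9

Using Extended Euclidean Algorithm:
gcd(33, 37) = 1
Bezout coefficients: 33 × 9 + 37 × -8 = 1
So 33 × 9 ≡ 1 (mod 37)
The inverse is 9 mod 37 = 9
Verification: 33 × 9 = 297 = 8 × 37 + 1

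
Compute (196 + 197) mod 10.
3

(196 + 197) = 393
393 mod 10 = 3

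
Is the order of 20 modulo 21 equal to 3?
No, the actual order is 2, not 3.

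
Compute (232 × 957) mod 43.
15

(232 × 957) = 222024
222024 mod 43 = 15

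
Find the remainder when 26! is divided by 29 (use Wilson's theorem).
(28)! = (26)! × (27) × (28) ≡ -1 (mod 29). So (26)! ≡ -1 × [(28)(27)]^(-1) ≡ 14 (mod 29)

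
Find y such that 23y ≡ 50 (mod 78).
70

Since gcd(23, 78) = 1 divides 50, a solution exists.
Multiply both sides by the inverse of 23 mod 78:
  23^(-1) mod 78 = 17
  x ≡ 17 × 50 ≡ 850 ≡ 70 (mod 78)
Verification: 23 × 70 = 1610 = 20 × 78 + 50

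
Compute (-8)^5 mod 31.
(-8) ≡ 23 (mod 31). 5 = 4 + 1 (binary 101). Repeated squaring mod 31: 23^1 ≡ 23; 23^2 ≡ 23² = 529 ≡ 2; 23^4 ≡ 2² = 4 ≡ 4. Multiply: (-8)^5 ≡ 23^4 × 23^1 ≡ 4 × 23 (mod 31): 4 × 23 = 92 ≡ 30. So (-8)^5 ≡ 30 (mod 31).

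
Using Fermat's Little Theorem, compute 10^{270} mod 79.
38

By Fermat's Little Theorem, a^(p-1) ≡ 1 (mod p) for prime p and gcd(a, p) = 1
Here p = 79, so 10^78 ≡ 1 (mod 79)
We can reduce the exponent: 270 mod 78 = 36
So 10^270 ≡ 10^36 (mod 79)
Computing: 10^36 mod 79 = 38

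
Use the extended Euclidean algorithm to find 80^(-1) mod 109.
Extended GCD: 80(15) + 109(-11) = 1. So 80^(-1) ≡ 15 ≡ 15 (mod 109). Verify: 80 × 15 = 1200 ≡ 1 (mod 109)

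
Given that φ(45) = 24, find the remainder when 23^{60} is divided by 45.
By Euler: 23^{24} ≡ 1 (mod 45) since gcd(23, 45) = 1. 60 = 2×24 + 12. So 23^{60} ≡ 23^{12} ≡ 1 (mod 45)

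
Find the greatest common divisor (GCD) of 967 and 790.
1

Using the Euclidean algorithm:
967 = 1 × 790 + 177
790 = 4 × 177 + 82
177 = 2 × 82 + 13
82 = 6 × 13 + 4
13 = 3 × 4 + 1
4 = 4 × 1 + 0

GCD(967, 790) = 1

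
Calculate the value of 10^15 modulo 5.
Using repeated squaring. 10 ≡ 0 (mod 5). 15 = 8 + 4 + 2 + 1 (binary 1111). Repeated squaring mod 5: 0^1 ≡ 0; 0^2 ≡ 0² = 0 ≡ 0; 0^4 ≡ 0² = 0 ≡ 0; 0^8 ≡ 0² = 0 ≡ 0. Multiply: 10^15 ≡ 0^8 × 0^4 × 0^2 × 0^1 ≡ 0 × 0 × 0 × 0 (mod 5): 0 × 0 = 0 ≡ 0; 0 × 0 = 0 ≡ 0; 0 × 0 = 0 ≡ 0. So 10^15 ≡ 0 (mod 5).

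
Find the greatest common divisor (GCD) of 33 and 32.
1

Using the Euclidean algorithm:
33 = 1 × 32 + 1
32 = 32 × 1 + 0

GCD(33, 32) = 1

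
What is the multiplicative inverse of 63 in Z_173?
63^(-1) ≡ 11 (mod 173). Verification: 63 × 11 = 693 ≡ 1 (mod 173)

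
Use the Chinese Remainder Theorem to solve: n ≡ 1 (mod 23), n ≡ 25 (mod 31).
645

Using the Chinese Remainder Theorem:
M = product of moduli = 713
For equation 1: M_1 = 31, 31 ≡ 8 (mod 23), inverse of 31 mod 23 is 3 (check: 8 × 3 = 24 ≡ 1 (mod 23))
For equation 2: M_2 = 23, 23 ≡ 23 (mod 31), inverse of 23 mod 31 is 27 (check: 23 × 27 = 621 ≡ 1 (mod 31))
Combine: n ≡ Σ r_i×M_i×(M_i⁻¹ mod m_i) = 1×31×3 + 25×23×27 = 93 + 15525 = 15618
15618 mod 713 = 645
n ≡ 645 (mod 713)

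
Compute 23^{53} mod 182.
95

Using successive squaring:
Binary expansion of 53: 110101
Powers of 23 mod 182 (each is the square of the previous):
  23^1 ≡ 23 (mod 182)
  23^2 ≡ 23² = 529 ≡ 165 (mod 182)
  23^4 ≡ 165² = 27225 ≡ 107 (mod 182)
  23^8 ≡ 107² = 11449 ≡ 165 (mod 182)
  23^16 ≡ 165² = 27225 ≡ 107 (mod 182)
  23^32 ≡ 107² = 11449 ≡ 165 (mod 182)
53 = 32 + 16 + 4 + 1, so 23^53 = 23^32 × 23^16 × 23^4 × 23^1 ≡ 165 × 107 × 107 × 23 (mod 182)
Multiplying step by step:
  165 × 107 = 17655 ≡ 1 (mod 182)
  1 × 107 = 107 ≡ 107 (mod 182)
  107 × 23 = 2461 ≡ 95 (mod 182)
Result: 23^53 ≡ 95 (mod 182)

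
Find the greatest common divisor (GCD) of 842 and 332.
2

Using the Euclidean algorithm:
842 = 2 × 332 + 178
332 = 1 × 178 + 154
178 = 1 × 154 + 24
154 = 6 × 24 + 10
24 = 2 × 10 + 4
10 = 2 × 4 + 2
4 = 2 × 2 + 0

GCD(842, 332) = 2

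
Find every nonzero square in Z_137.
QRs mod 137: {1, 2, 4, 7, 8, 9, 11, 14, 15, 16, 17, 18, 19, 22, 25, 28, 30, 32, 34, 36, 37, 38, 39, 44, 49, 50, 56, 59, 60, 61, 63, 64, 65, 68, 69, 72, 73, 74, 76, 77, 78, 81, 87, 88, 93, 98, 99, 100, 101, 103, 105, 107, 109, 112, 115, 118, 119, 120, 121, 122, 123, 126, 128, 129, 130, 133, 135, 136}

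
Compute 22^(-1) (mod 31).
24

Using Extended Euclidean Algorithm:
gcd(22, 31) = 1
Bezout coefficients: 22 × -7 + 31 × 5 = 1
So 22 × -7 ≡ 1 (mod 31)
The inverse is -7 mod 31 = 24
Verification: 22 × 24 = 528 = 17 × 31 + 1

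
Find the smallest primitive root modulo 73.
5

A primitive root g modulo p has order p-1 = 72
Prime divisors of 72: [2, 3]
g is a primitive root iff g^(72/q) ≢ 1 (mod 73) for each prime divisor q
Testing small values:
  g = 2: 2^36 ≡ 1, 2^24 ≡ 64 (mod 73) → 2^36 ≡ 1, not primitive root
  g = 3: 3^36 ≡ 1, 3^24 ≡ 1 (mod 73) → 3^36 ≡ 1, not primitive root
  g = 4: 4^36 ≡ 1, 4^24 ≡ 8 (mod 73) → 4^36 ≡ 1, not primitive root
  g = 5: 5^36 ≡ 72, 5^24 ≡ 8 (mod 73) → none is 1, primitive root!
The smallest primitive root is 5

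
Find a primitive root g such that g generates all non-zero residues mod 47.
p - 1 = 46 has prime divisors 2, 23. h is a primitive root mod 47 iff h^(46/q) ≢ 1 (mod 47) for each such q.
h = 2: 2^23 ≡ 1, 2^2 ≡ 4 (mod 47); 2^23 ≡ 1, so not a primitive root.
h = 3: 3^23 ≡ 1, 3^2 ≡ 9 (mod 47); 3^23 ≡ 1, so not a primitive root.
h = 4: 4^23 ≡ 1, 4^2 ≡ 16 (mod 47); 4^23 ≡ 1, so not a primitive root.
h = 5: 5^23 ≡ 46, 5^2 ≡ 25 (mod 47); none is 1, so 5 has order 46 and is a primitive root.
The smallest primitive root mod 47 is g = 5.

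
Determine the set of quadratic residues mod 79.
QRs mod 79: {1, 2, 4, 5, 8, 9, 10, 11, 13, 16, 18, 19, 20, 21, 22, 23, 25, 26, 31, 32, 36, 38, 40, 42, 44, 45, 46, 49, 50, 51, 52, 55, 62, 64, 65, 67, 72, 73, 76}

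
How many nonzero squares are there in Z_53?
For prime 53, there are (p-1)/2 = (53-1)/2 = 26 quadratic residues (excluding 0).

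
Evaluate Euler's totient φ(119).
96

Prime factorization: 119 = 7 × 17
Using the formula φ(n) = n × Π(1 - 1/p) for each prime factor p:
φ(119) = 119 × (1 - 1/7) × (1 - 1/17)
φ(119) = 96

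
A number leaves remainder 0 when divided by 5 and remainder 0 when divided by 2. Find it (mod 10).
M = 5 × 2 = 10. M₁ = 2, y₁ ≡ 3 (mod 5). M₂ = 5, y₂ ≡ 1 (mod 2). y = 0×2×3 + 0×5×1 ≡ 0 (mod 10)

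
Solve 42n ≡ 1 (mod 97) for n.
67

Using Extended Euclidean Algorithm:
gcd(42, 97) = 1
Bezout coefficients: 42 × -30 + 97 × 13 = 1
So 42 × -30 ≡ 1 (mod 97)
The inverse is -30 mod 97 = 67
Verification: 42 × 67 = 2814 = 29 × 97 + 1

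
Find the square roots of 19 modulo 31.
The square roots of 19 mod 31 are 9 and 22. Verify: 9² = 81 ≡ 19 (mod 31)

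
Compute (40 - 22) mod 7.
4

(40 - 22) = 18
18 mod 7 = 4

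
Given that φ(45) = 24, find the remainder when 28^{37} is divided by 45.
By Euler: 28^{24} ≡ 1 (mod 45) since gcd(28, 45) = 1. 37 = 1×24 + 13. So 28^{37} ≡ 28^{13} ≡ 28 (mod 45)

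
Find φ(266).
108

Prime factorization: 266 = 2 × 7 × 19
Using the formula φ(n) = n × Π(1 - 1/p) for each prime factor p:
φ(266) = 266 × (1 - 1/2) × (1 - 1/7) × (1 - 1/19)
φ(266) = 108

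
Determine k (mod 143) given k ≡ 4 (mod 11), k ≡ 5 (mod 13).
70

Using the Chinese Remainder Theorem:
M = product of moduli = 143
For equation 1: M_1 = 13, 13 ≡ 2 (mod 11), inverse of 13 mod 11 is 6 (check: 2 × 6 = 12 ≡ 1 (mod 11))
For equation 2: M_2 = 11, 11 ≡ 11 (mod 13), inverse of 11 mod 13 is 6 (check: 11 × 6 = 66 ≡ 1 (mod 13))
Combine: k ≡ Σ r_i×M_i×(M_i⁻¹ mod m_i) = 4×13×6 + 5×11×6 = 312 + 330 = 642
642 mod 143 = 70
k ≡ 70 (mod 143)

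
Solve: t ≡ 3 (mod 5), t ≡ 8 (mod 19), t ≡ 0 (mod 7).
M = 5 × 19 × 7 = 665. M₁ = 133, y₁ ≡ 2 (mod 5). M₂ = 35, y₂ ≡ 6 (mod 19). M₃ = 95, y₃ ≡ 2 (mod 7). t = 3×133×2 + 8×35×6 + 0×95×2 ≡ 483 (mod 665)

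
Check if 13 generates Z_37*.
p - 1 = 36 has prime divisors 2, 3. Check 13^(36/q) mod 37 for each: 13^(36/2) = 13^18 ≡ 36, 13^(36/3) = 13^12 ≡ 10 (mod 37). None of these is 1, so 13 has order 36 = φ(37), so it is a primitive root mod 37.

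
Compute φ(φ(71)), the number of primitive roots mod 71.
Number of primitive roots mod 71 = φ(70) = 24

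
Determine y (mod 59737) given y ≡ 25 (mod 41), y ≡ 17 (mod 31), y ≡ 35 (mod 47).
39139

Using the Chinese Remainder Theorem:
M = product of moduli = 59737
For equation 1: M_1 = 1457, 1457 ≡ 22 (mod 41), inverse of 1457 mod 41 is 28 (check: 22 × 28 = 616 ≡ 1 (mod 41))
For equation 2: M_2 = 1927, 1927 ≡ 5 (mod 31), inverse of 1927 mod 31 is 25 (check: 5 × 25 = 125 ≡ 1 (mod 31))
For equation 3: M_3 = 1271, 1271 ≡ 2 (mod 47), inverse of 1271 mod 47 is 24 (check: 2 × 24 = 48 ≡ 1 (mod 47))
Combine: y ≡ Σ r_i×M_i×(M_i⁻¹ mod m_i) = 25×1457×28 + 17×1927×25 + 35×1271×24 = 1019900 + 818975 + 1067640 = 2906515
2906515 mod 59737 = 39139
y ≡ 39139 (mod 59737)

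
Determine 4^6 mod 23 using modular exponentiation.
6 = 4 + 2 (binary 110). Repeated squaring mod 23: 4^1 ≡ 4; 4^2 ≡ 4² = 16 ≡ 16; 4^4 ≡ 16² = 256 ≡ 3. Multiply: 4^6 = 4^4 × 4^2 ≡ 3 × 16 (mod 23): 3 × 16 = 48 ≡ 2. So 4^6 ≡ 2 (mod 23).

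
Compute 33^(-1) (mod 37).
33^(-1) ≡ 9 (mod 37). Verification: 33 × 9 = 297 ≡ 1 (mod 37)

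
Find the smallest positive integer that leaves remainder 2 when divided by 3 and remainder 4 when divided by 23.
M = 3 × 23 = 69. M₁ = 23, y₁ ≡ 2 (mod 3). M₂ = 3, y₂ ≡ 8 (mod 23). n = 2×23×2 + 4×3×8 ≡ 50 (mod 69). The smallest positive such number is 50.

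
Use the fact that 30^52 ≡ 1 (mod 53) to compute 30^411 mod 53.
By Fermat: 30^{52} ≡ 1 (mod 53). 411 = 7×52 + 47. So 30^{411} ≡ 30^{47} ≡ 23 (mod 53)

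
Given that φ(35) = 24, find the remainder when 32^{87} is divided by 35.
By Euler: 32^{24} ≡ 1 (mod 35) since gcd(32, 35) = 1. 87 = 3×24 + 15. So 32^{87} ≡ 32^{15} ≡ 8 (mod 35)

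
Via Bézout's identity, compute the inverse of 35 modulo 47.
Extended GCD: 35(-4) + 47(3) = 1. So 35^(-1) ≡ 43 ≡ 43 (mod 47). Verify: 35 × 43 = 1505 ≡ 1 (mod 47)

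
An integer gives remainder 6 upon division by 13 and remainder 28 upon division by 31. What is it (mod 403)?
M = 13 × 31 = 403. M₁ = 31, y₁ ≡ 8 (mod 13). M₂ = 13, y₂ ≡ 12 (mod 31). k = 6×31×8 + 28×13×12 ≡ 214 (mod 403). The smallest positive such number is 214.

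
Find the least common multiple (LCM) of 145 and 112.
16240

First find GCD(145, 112) using the Euclidean algorithm:
145 = 1 × 112 + 33
112 = 3 × 33 + 13
33 = 2 × 13 + 7
13 = 1 × 7 + 6
7 = 1 × 6 + 1
6 = 6 × 1 + 0
GCD(145, 112) = 1

LCM formula: LCM(a, b) = (a × b) / GCD(a, b)
LCM(145, 112) = (145 × 112) / 1
LCM(145, 112) = 16240 / 1
LCM(145, 112) = 16240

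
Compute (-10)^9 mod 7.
(-10) ≡ 4 (mod 7). 9 = 8 + 1 (binary 1001). Repeated squaring mod 7: 4^1 ≡ 4; 4^2 ≡ 4² = 16 ≡ 2; 4^4 ≡ 2² = 4 ≡ 4; 4^8 ≡ 4² = 16 ≡ 2. Multiply: (-10)^9 ≡ 4^8 × 4^1 ≡ 2 × 4 (mod 7): 2 × 4 = 8 ≡ 1. So (-10)^9 ≡ 1 (mod 7).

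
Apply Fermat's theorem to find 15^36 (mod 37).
By Fermat's Little Theorem, 15^{36} ≡ 1 (mod 37) since 37 is prime and gcd(15, 37) = 1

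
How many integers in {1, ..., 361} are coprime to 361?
342

Prime factorization: 361 = 19^2
Using the formula φ(n) = n × Π(1 - 1/p) for each prime factor p:
φ(361) = 361 × (1 - 1/19)
φ(361) = 342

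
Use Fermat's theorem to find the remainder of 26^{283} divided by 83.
49

By Fermat's Little Theorem, a^(p-1) ≡ 1 (mod p) for prime p and gcd(a, p) = 1
Here p = 83, so 26^82 ≡ 1 (mod 83)
We can reduce the exponent: 283 mod 82 = 37
So 26^283 ≡ 26^37 (mod 83)
Computing: 26^37 mod 83 = 49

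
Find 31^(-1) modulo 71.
55

Using Extended Euclidean Algorithm:
gcd(31, 71) = 1
Bezout coefficients: 31 × -16 + 71 × 7 = 1
So 31 × -16 ≡ 1 (mod 71)
The inverse is -16 mod 71 = 55
Verification: 31 × 55 = 1705 = 24 × 71 + 1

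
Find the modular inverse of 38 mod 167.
38^(-1) ≡ 22 (mod 167). Verification: 38 × 22 = 836 ≡ 1 (mod 167)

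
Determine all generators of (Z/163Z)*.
Primitive roots mod 163: {2, 3, 7, 11, 12, 18, 19, 20, 29, 32, 42, 44, 45, 50, 52, 63, 66, 67, 68, 70, 72, 73, 75, 76, 79, 80, 82, 89, 92, 94, 101, 103, 106, 107, 108, 109, 112, 114, 116, 117, 120, 122, 124, 128, 129, 130, 137, 139, 147, 148, 149, 153, 154, 159}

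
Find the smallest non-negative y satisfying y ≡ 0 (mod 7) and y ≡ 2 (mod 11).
M = 7 × 11 = 77. M₁ = 11, y₁ ≡ 2 (mod 7). M₂ = 7, y₂ ≡ 8 (mod 11). y = 0×11×2 + 2×7×8 ≡ 35 (mod 77)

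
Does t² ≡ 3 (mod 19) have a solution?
By Euler's criterion: 3^{9} ≡ 18 (mod 19). Since this equals -1 (≡ 18), 3 is not a QR.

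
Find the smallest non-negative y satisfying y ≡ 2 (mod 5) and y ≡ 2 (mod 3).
M = 5 × 3 = 15. M₁ = 3, y₁ ≡ 2 (mod 5). M₂ = 5, y₂ ≡ 2 (mod 3). y = 2×3×2 + 2×5×2 ≡ 2 (mod 15)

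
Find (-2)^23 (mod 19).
Using Fermat: (-2)^{18} ≡ 1 (mod 19). 23 ≡ 5 (mod 18). So (-2)^{23} ≡ (-2)^{5} ≡ 6 (mod 19)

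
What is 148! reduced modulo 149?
By Wilson's theorem, (148)! ≡ -1 ≡ 148 (mod 149)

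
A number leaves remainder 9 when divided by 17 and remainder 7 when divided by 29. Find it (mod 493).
M = 17 × 29 = 493. M₁ = 29, y₁ ≡ 10 (mod 17). M₂ = 17, y₂ ≡ 12 (mod 29). x = 9×29×10 + 7×17×12 ≡ 94 (mod 493)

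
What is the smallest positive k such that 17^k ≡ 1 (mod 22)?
Powers of 17 mod 22: 17^1≡17, 17^2≡3, 17^3≡7, 17^4≡9, 17^5≡21, 17^6≡5, 17^7≡19, 17^8≡15, 17^9≡13, 17^10≡1. Order = 10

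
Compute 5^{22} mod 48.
25

Using successive squaring:
Binary expansion of 22: 10110
Powers of 5 mod 48 (each is the square of the previous):
  5^1 ≡ 5 (mod 48)
  5^2 ≡ 5² = 25 ≡ 25 (mod 48)
  5^4 ≡ 25² = 625 ≡ 1 (mod 48)
  5^8 ≡ 1² = 1 ≡ 1 (mod 48)
  5^16 ≡ 1² = 1 ≡ 1 (mod 48)
22 = 16 + 4 + 2, so 5^22 = 5^16 × 5^4 × 5^2 ≡ 1 × 1 × 25 (mod 48)
Multiplying step by step:
  1 × 1 = 1 ≡ 1 (mod 48)
  1 × 25 = 25 ≡ 25 (mod 48)
Result: 5^22 ≡ 25 (mod 48)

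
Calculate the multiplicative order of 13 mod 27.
Powers of 13 mod 27: 13^1≡13, 13^2≡7, 13^3≡10, 13^4≡22, 13^5≡16, 13^6≡19, 13^7≡4, 13^8≡25, 13^9≡1. Order = 9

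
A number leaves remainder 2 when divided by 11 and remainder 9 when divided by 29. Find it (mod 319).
M = 11 × 29 = 319. M₁ = 29, y₁ ≡ 8 (mod 11). M₂ = 11, y₂ ≡ 8 (mod 29). n = 2×29×8 + 9×11×8 ≡ 299 (mod 319)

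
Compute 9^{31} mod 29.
4

Using successive squaring:
Binary expansion of 31: 11111
Powers of 9 mod 29 (each is the square of the previous):
  9^1 ≡ 9 (mod 29)
  9^2 ≡ 9² = 81 ≡ 23 (mod 29)
  9^4 ≡ 23² = 529 ≡ 7 (mod 29)
  9^8 ≡ 7² = 49 ≡ 20 (mod 29)
  9^16 ≡ 20² = 400 ≡ 23 (mod 29)
31 = 16 + 8 + 4 + 2 + 1, so 9^31 = 9^16 × 9^8 × 9^4 × 9^2 × 9^1 ≡ 23 × 20 × 7 × 23 × 9 (mod 29)
Multiplying step by step:
  23 × 20 = 460 ≡ 25 (mod 29)
  25 × 7 = 175 ≡ 1 (mod 29)
  1 × 23 = 23 ≡ 23 (mod 29)
  23 × 9 = 207 ≡ 4 (mod 29)
Result: 9^31 ≡ 4 (mod 29)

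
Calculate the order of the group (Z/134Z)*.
66

Prime factorization: 134 = 2 × 67
Using the formula φ(n) = n × Π(1 - 1/p) for each prime factor p:
φ(134) = 134 × (1 - 1/2) × (1 - 1/67)
φ(134) = 66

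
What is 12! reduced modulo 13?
By Wilson's theorem, (12)! ≡ -1 ≡ 12 (mod 13)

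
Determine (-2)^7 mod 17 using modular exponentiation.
(-2) ≡ 15 (mod 17). 7 = 4 + 2 + 1 (binary 111). Repeated squaring mod 17: 15^1 ≡ 15; 15^2 ≡ 15² = 225 ≡ 4; 15^4 ≡ 4² = 16 ≡ 16. Multiply: (-2)^7 ≡ 15^4 × 15^2 × 15^1 ≡ 16 × 4 × 15 (mod 17): 16 × 4 = 64 ≡ 13; 13 × 15 = 195 ≡ 8. So (-2)^7 ≡ 8 (mod 17).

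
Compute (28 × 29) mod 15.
2

(28 × 29) = 812
812 mod 15 = 2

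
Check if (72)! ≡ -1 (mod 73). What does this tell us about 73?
(72)! mod 73 = 72. Since this equals -1 (mod 73), Wilson confirms 73 is prime.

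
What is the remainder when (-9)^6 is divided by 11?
(-9) ≡ 2 (mod 11). 6 = 4 + 2 (binary 110). Repeated squaring mod 11: 2^1 ≡ 2; 2^2 ≡ 2² = 4 ≡ 4; 2^4 ≡ 4² = 16 ≡ 5. Multiply: (-9)^6 ≡ 2^4 × 2^2 ≡ 5 × 4 (mod 11): 5 × 4 = 20 ≡ 9. So (-9)^6 ≡ 9 (mod 11).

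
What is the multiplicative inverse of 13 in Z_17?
13^(-1) ≡ 4 (mod 17). Verification: 13 × 4 = 52 ≡ 1 (mod 17)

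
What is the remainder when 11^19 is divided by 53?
Using repeated squaring. 19 = 16 + 2 + 1 (binary 10011). Repeated squaring mod 53: 11^1 ≡ 11; 11^2 ≡ 11² = 121 ≡ 15; 11^4 ≡ 15² = 225 ≡ 13; 11^8 ≡ 13² = 169 ≡ 10; 11^16 ≡ 10² = 100 ≡ 47. Multiply: 11^19 = 11^16 × 11^2 × 11^1 ≡ 47 × 15 × 11 (mod 53): 47 × 15 = 705 ≡ 16; 16 × 11 = 176 ≡ 17. So 11^19 ≡ 17 (mod 53).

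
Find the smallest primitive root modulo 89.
p - 1 = 88 has prime divisors 2, 11. h is a primitive root mod 89 iff h^(88/q) ≢ 1 (mod 89) for each such q.
h = 2: 2^44 ≡ 1, 2^8 ≡ 78 (mod 89); 2^44 ≡ 1, so not a primitive root.
h = 3: 3^44 ≡ 88, 3^8 ≡ 64 (mod 89); none is 1, so 3 has order 88 and is a primitive root.
The smallest primitive root mod 89 is g = 3.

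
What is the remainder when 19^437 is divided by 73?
Using Fermat: 19^{72} ≡ 1 (mod 73). 437 ≡ 5 (mod 72). So 19^{437} ≡ 19^{5} ≡ 12 (mod 73)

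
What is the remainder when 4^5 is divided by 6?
5 = 4 + 1 (binary 101). Repeated squaring mod 6: 4^1 ≡ 4; 4^2 ≡ 4² = 16 ≡ 4; 4^4 ≡ 4² = 16 ≡ 4. Multiply: 4^5 = 4^4 × 4^1 ≡ 4 × 4 (mod 6): 4 × 4 = 16 ≡ 4. So 4^5 ≡ 4 (mod 6).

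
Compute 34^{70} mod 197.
104

Using successive squaring:
Binary expansion of 70: 1000110
Powers of 34 mod 197 (each is the square of the previous):
  34^1 ≡ 34 (mod 197)
  34^2 ≡ 34² = 1156 ≡ 171 (mod 197)
  34^4 ≡ 171² = 29241 ≡ 85 (mod 197)
  34^8 ≡ 85² = 7225 ≡ 133 (mod 197)
  34^16 ≡ 133² = 17689 ≡ 156 (mod 197)
  34^32 ≡ 156² = 24336 ≡ 105 (mod 197)
  34^64 ≡ 105² = 11025 ≡ 190 (mod 197)
70 = 64 + 4 + 2, so 34^70 = 34^64 × 34^4 × 34^2 ≡ 190 × 85 × 171 (mod 197)
Multiplying step by step:
  190 × 85 = 16150 ≡ 193 (mod 197)
  193 × 171 = 33003 ≡ 104 (mod 197)
Result: 34^70 ≡ 104 (mod 197)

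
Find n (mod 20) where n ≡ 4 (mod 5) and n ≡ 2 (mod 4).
M = 5 × 4 = 20. M₁ = 4, y₁ ≡ 4 (mod 5). M₂ = 5, y₂ ≡ 1 (mod 4). n = 4×4×4 + 2×5×1 ≡ 14 (mod 20)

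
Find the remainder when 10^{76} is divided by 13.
By Fermat: 10^{12} ≡ 1 (mod 13). 76 = 6×12 + 4. So 10^{76} ≡ 10^{4} ≡ 3 (mod 13)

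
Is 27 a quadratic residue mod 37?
By Euler's criterion: 27^{18} ≡ 1 (mod 37). Since this equals 1, 27 is a QR.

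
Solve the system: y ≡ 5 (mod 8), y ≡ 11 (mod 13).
M = 8 × 13 = 104. M₁ = 13, y₁ ≡ 5 (mod 8). M₂ = 8, y₂ ≡ 5 (mod 13). y = 5×13×5 + 11×8×5 ≡ 37 (mod 104)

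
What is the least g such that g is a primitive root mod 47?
p - 1 = 46 has prime divisors 2, 23. h is a primitive root mod 47 iff h^(46/q) ≢ 1 (mod 47) for each such q.
h = 2: 2^23 ≡ 1, 2^2 ≡ 4 (mod 47); 2^23 ≡ 1, so not a primitive root.
h = 3: 3^23 ≡ 1, 3^2 ≡ 9 (mod 47); 3^23 ≡ 1, so not a primitive root.
h = 4: 4^23 ≡ 1, 4^2 ≡ 16 (mod 47); 4^23 ≡ 1, so not a primitive root.
h = 5: 5^23 ≡ 46, 5^2 ≡ 25 (mod 47); none is 1, so 5 has order 46 and is a primitive root.
The smallest primitive root mod 47 is g = 5.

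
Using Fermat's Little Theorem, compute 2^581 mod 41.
By Fermat: 2^{40} ≡ 1 (mod 41). 581 ≡ 21 (mod 40). So 2^{581} ≡ 2^{21} ≡ 2 (mod 41)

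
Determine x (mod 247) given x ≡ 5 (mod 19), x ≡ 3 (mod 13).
81

Using the Chinese Remainder Theorem:
M = product of moduli = 247
For equation 1: M_1 = 13, 13 ≡ 13 (mod 19), inverse of 13 mod 19 is 3 (check: 13 × 3 = 39 ≡ 1 (mod 19))
For equation 2: M_2 = 19, 19 ≡ 6 (mod 13), inverse of 19 mod 13 is 11 (check: 6 × 11 = 66 ≡ 1 (mod 13))
Combine: x ≡ Σ r_i×M_i×(M_i⁻¹ mod m_i) = 5×13×3 + 3×19×11 = 195 + 627 = 822
822 mod 247 = 81
x ≡ 81 (mod 247)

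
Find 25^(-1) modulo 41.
23

Using Extended Euclidean Algorithm:
gcd(25, 41) = 1
Bezout coefficients: 25 × -18 + 41 × 11 = 1
So 25 × -18 ≡ 1 (mod 41)
The inverse is -18 mod 41 = 23
Verification: 25 × 23 = 575 = 14 × 41 + 1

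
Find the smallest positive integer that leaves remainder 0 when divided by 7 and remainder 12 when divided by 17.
M = 7 × 17 = 119. M₁ = 17, y₁ ≡ 5 (mod 7). M₂ = 7, y₂ ≡ 5 (mod 17). m = 0×17×5 + 12×7×5 ≡ 63 (mod 119). The smallest positive such number is 63.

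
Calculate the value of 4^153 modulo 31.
Using Fermat: 4^{30} ≡ 1 (mod 31). 153 ≡ 3 (mod 30). So 4^{153} ≡ 4^{3} ≡ 2 (mod 31)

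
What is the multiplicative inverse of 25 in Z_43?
25^(-1) ≡ 31 (mod 43). Verification: 25 × 31 = 775 ≡ 1 (mod 43)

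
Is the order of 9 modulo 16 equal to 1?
No, the actual order is 2, not 1.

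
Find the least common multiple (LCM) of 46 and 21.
966

First find GCD(46, 21) using the Euclidean algorithm:
46 = 2 × 21 + 4
21 = 5 × 4 + 1
4 = 4 × 1 + 0
GCD(46, 21) = 1

LCM formula: LCM(a, b) = (a × b) / GCD(a, b)
LCM(46, 21) = (46 × 21) / 1
LCM(46, 21) = 966 / 1
LCM(46, 21) = 966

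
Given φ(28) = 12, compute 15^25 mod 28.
By Euler: 15^{12} ≡ 1 (mod 28) since gcd(15, 28) = 1. 25 = 2×12 + 1. So 15^{25} ≡ 15^{1} ≡ 15 (mod 28)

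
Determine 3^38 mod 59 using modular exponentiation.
Using repeated squaring. 38 = 32 + 4 + 2 (binary 100110). Repeated squaring mod 59: 3^1 ≡ 3; 3^2 ≡ 3² = 9 ≡ 9; 3^4 ≡ 9² = 81 ≡ 22; 3^8 ≡ 22² = 484 ≡ 12; 3^16 ≡ 12² = 144 ≡ 26; 3^32 ≡ 26² = 676 ≡ 27. Multiply: 3^38 = 3^32 × 3^4 × 3^2 ≡ 27 × 22 × 9 (mod 59): 27 × 22 = 594 ≡ 4; 4 × 9 = 36 ≡ 36. So 3^38 ≡ 36 (mod 59).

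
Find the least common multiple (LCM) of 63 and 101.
6363

First find GCD(63, 101) using the Euclidean algorithm:
63 = 0 × 101 + 63
101 = 1 × 63 + 38
63 = 1 × 38 + 25
38 = 1 × 25 + 13
25 = 1 × 13 + 12
13 = 1 × 12 + 1
12 = 12 × 1 + 0
GCD(63, 101) = 1

LCM formula: LCM(a, b) = (a × b) / GCD(a, b)
LCM(63, 101) = (63 × 101) / 1
LCM(63, 101) = 6363 / 1
LCM(63, 101) = 6363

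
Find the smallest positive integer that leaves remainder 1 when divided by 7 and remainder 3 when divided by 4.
M = 7 × 4 = 28. M₁ = 4, y₁ ≡ 2 (mod 7). M₂ = 7, y₂ ≡ 3 (mod 4). r = 1×4×2 + 3×7×3 ≡ 15 (mod 28). The smallest positive such number is 15.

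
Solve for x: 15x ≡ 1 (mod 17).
8

Since gcd(15, 17) = 1 divides 1, a solution exists.
Multiply both sides by the inverse of 15 mod 17:
  15^(-1) mod 17 = 8
  x ≡ 8 × 1 ≡ 8 ≡ 8 (mod 17)
Verification: 15 × 8 = 120 = 7 × 17 + 1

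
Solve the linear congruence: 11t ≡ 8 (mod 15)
13

Since gcd(11, 15) = 1 divides 8, a solution exists.
Multiply both sides by the inverse of 11 mod 15:
  11^(-1) mod 15 = 11
  x ≡ 11 × 8 ≡ 88 ≡ 13 (mod 15)
Verification: 11 × 13 = 143 = 9 × 15 + 8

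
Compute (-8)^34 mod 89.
Using repeated squaring. (-8) ≡ 81 (mod 89). 34 = 32 + 2 (binary 100010). Repeated squaring mod 89: 81^1 ≡ 81; 81^2 ≡ 81² = 6561 ≡ 64; 81^4 ≡ 64² = 4096 ≡ 2; 81^8 ≡ 2² = 4 ≡ 4; 81^16 ≡ 4² = 16 ≡ 16; 81^32 ≡ 16² = 256 ≡ 78. Multiply: (-8)^34 ≡ 81^32 × 81^2 ≡ 78 × 64 (mod 89): 78 × 64 = 4992 ≡ 8. So (-8)^34 ≡ 8 (mod 89).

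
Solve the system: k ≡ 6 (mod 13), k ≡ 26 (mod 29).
M = 13 × 29 = 377. M₁ = 29, y₁ ≡ 9 (mod 13). M₂ = 13, y₂ ≡ 9 (mod 29). k = 6×29×9 + 26×13×9 ≡ 84 (mod 377)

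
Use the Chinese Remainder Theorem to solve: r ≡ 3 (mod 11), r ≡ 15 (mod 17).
M = 11 × 17 = 187. M₁ = 17, y₁ ≡ 2 (mod 11). M₂ = 11, y₂ ≡ 14 (mod 17). r = 3×17×2 + 15×11×14 ≡ 168 (mod 187)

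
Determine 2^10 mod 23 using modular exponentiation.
10 = 8 + 2 (binary 1010). Repeated squaring mod 23: 2^1 ≡ 2; 2^2 ≡ 2² = 4 ≡ 4; 2^4 ≡ 4² = 16 ≡ 16; 2^8 ≡ 16² = 256 ≡ 3. Multiply: 2^10 = 2^8 × 2^2 ≡ 3 × 4 (mod 23): 3 × 4 = 12 ≡ 12. So 2^10 ≡ 12 (mod 23).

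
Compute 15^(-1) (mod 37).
15^(-1) ≡ 5 (mod 37). Verification: 15 × 5 = 75 ≡ 1 (mod 37)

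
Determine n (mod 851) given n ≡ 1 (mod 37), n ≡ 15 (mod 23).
38

Using the Chinese Remainder Theorem:
M = product of moduli = 851
For equation 1: M_1 = 23, 23 ≡ 23 (mod 37), inverse of 23 mod 37 is 29 (check: 23 × 29 = 667 ≡ 1 (mod 37))
For equation 2: M_2 = 37, 37 ≡ 14 (mod 23), inverse of 37 mod 23 is 5 (check: 14 × 5 = 70 ≡ 1 (mod 23))
Combine: n ≡ Σ r_i×M_i×(M_i⁻¹ mod m_i) = 1×23×29 + 15×37×5 = 667 + 2775 = 3442
3442 mod 851 = 38
n ≡ 38 (mod 851)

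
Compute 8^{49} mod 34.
8

Using successive squaring:
Binary expansion of 49: 110001
Powers of 8 mod 34 (each is the square of the previous):
  8^1 ≡ 8 (mod 34)
  8^2 ≡ 8² = 64 ≡ 30 (mod 34)
  8^4 ≡ 30² = 900 ≡ 16 (mod 34)
  8^8 ≡ 16² = 256 ≡ 18 (mod 34)
  8^16 ≡ 18² = 324 ≡ 18 (mod 34)
  8^32 ≡ 18² = 324 ≡ 18 (mod 34)
49 = 32 + 16 + 1, so 8^49 = 8^32 × 8^16 × 8^1 ≡ 18 × 18 × 8 (mod 34)
Multiplying step by step:
  18 × 18 = 324 ≡ 18 (mod 34)
  18 × 8 = 144 ≡ 8 (mod 34)
Result: 8^49 ≡ 8 (mod 34)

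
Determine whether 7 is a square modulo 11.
By Euler's criterion: 7^{5} ≡ 10 (mod 11). Since this equals -1 (≡ 10), 7 is not a QR.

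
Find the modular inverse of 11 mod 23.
11^(-1) ≡ 21 (mod 23). Verification: 11 × 21 = 231 ≡ 1 (mod 23)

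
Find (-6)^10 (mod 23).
(-6) ≡ 17 (mod 23). 10 = 8 + 2 (binary 1010). Repeated squaring mod 23: 17^1 ≡ 17; 17^2 ≡ 17² = 289 ≡ 13; 17^4 ≡ 13² = 169 ≡ 8; 17^8 ≡ 8² = 64 ≡ 18. Multiply: (-6)^10 ≡ 17^8 × 17^2 ≡ 18 × 13 (mod 23): 18 × 13 = 234 ≡ 4. So (-6)^10 ≡ 4 (mod 23).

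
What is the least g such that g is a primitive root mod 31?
p - 1 = 30 has prime divisors 2, 3, 5. h is a primitive root mod 31 iff h^(30/q) ≢ 1 (mod 31) for each such q.
h = 2: 2^15 ≡ 1, 2^10 ≡ 1, 2^6 ≡ 2 (mod 31); 2^15 ≡ 1, so not a primitive root.
h = 3: 3^15 ≡ 30, 3^10 ≡ 25, 3^6 ≡ 16 (mod 31); none is 1, so 3 has order 30 and is a primitive root.
The smallest primitive root mod 31 is g = 3.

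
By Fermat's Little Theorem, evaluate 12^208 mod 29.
By Fermat: 12^{28} ≡ 1 (mod 29). 208 = 7×28 + 12. So 12^{208} ≡ 12^{12} ≡ 1 (mod 29)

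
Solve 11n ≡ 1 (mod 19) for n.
7

Using Extended Euclidean Algorithm:
gcd(11, 19) = 1
Bezout coefficients: 11 × 7 + 19 × -4 = 1
So 11 × 7 ≡ 1 (mod 19)
The inverse is 7 mod 19 = 7
Verification: 11 × 7 = 77 = 4 × 19 + 1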